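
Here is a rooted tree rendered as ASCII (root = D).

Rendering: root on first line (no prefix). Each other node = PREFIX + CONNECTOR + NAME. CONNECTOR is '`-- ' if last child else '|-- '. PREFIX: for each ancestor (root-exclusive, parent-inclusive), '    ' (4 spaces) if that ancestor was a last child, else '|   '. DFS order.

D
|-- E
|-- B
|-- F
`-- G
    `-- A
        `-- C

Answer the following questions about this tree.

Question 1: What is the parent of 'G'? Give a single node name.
Answer: D

Derivation:
Scan adjacency: G appears as child of D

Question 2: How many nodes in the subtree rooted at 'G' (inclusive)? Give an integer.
Answer: 3

Derivation:
Subtree rooted at G contains: A, C, G
Count = 3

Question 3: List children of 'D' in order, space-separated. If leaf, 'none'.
Answer: E B F G

Derivation:
Node D's children (from adjacency): E, B, F, G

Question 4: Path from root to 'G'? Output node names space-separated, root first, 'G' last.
Answer: D G

Derivation:
Walk down from root: D -> G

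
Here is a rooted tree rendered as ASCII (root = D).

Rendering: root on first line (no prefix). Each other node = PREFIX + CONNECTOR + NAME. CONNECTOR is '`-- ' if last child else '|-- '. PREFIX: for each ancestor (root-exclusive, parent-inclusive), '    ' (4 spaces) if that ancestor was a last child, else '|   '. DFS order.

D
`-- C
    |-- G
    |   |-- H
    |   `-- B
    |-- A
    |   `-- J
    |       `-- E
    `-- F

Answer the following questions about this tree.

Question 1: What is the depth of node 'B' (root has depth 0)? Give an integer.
Answer: 3

Derivation:
Path from root to B: D -> C -> G -> B
Depth = number of edges = 3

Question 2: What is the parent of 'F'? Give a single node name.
Scan adjacency: F appears as child of C

Answer: C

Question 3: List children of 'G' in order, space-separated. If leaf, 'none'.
Node G's children (from adjacency): H, B

Answer: H B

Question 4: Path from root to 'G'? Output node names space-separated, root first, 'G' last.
Answer: D C G

Derivation:
Walk down from root: D -> C -> G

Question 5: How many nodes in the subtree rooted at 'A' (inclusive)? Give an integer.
Answer: 3

Derivation:
Subtree rooted at A contains: A, E, J
Count = 3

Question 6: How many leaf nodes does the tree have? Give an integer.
Leaves (nodes with no children): B, E, F, H

Answer: 4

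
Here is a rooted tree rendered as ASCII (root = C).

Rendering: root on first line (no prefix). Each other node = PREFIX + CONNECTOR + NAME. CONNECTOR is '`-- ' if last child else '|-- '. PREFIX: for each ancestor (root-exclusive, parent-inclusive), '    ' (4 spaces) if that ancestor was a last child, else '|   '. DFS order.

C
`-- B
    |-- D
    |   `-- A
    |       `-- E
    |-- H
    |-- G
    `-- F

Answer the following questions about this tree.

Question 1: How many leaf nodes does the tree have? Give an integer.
Answer: 4

Derivation:
Leaves (nodes with no children): E, F, G, H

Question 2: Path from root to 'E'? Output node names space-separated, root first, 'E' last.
Walk down from root: C -> B -> D -> A -> E

Answer: C B D A E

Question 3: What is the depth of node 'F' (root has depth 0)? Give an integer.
Path from root to F: C -> B -> F
Depth = number of edges = 2

Answer: 2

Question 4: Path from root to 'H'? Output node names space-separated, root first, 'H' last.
Answer: C B H

Derivation:
Walk down from root: C -> B -> H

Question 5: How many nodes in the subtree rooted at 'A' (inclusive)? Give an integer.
Subtree rooted at A contains: A, E
Count = 2

Answer: 2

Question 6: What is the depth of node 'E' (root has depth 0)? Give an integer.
Answer: 4

Derivation:
Path from root to E: C -> B -> D -> A -> E
Depth = number of edges = 4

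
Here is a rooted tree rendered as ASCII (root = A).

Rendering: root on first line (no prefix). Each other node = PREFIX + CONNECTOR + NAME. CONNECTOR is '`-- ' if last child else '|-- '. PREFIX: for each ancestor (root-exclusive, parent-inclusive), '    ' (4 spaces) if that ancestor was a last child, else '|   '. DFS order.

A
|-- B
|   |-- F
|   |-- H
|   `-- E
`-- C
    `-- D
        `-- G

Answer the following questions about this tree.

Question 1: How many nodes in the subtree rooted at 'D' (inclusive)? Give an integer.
Answer: 2

Derivation:
Subtree rooted at D contains: D, G
Count = 2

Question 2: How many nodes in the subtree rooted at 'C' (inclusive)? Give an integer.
Answer: 3

Derivation:
Subtree rooted at C contains: C, D, G
Count = 3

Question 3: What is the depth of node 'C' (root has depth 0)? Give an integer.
Answer: 1

Derivation:
Path from root to C: A -> C
Depth = number of edges = 1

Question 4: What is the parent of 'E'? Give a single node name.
Scan adjacency: E appears as child of B

Answer: B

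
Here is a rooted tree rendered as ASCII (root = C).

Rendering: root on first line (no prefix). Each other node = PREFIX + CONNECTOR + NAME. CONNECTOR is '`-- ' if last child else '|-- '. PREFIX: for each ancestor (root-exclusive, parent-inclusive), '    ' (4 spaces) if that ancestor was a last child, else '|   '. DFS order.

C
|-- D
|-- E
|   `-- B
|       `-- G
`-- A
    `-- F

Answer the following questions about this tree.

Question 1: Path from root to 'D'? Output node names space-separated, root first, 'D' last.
Answer: C D

Derivation:
Walk down from root: C -> D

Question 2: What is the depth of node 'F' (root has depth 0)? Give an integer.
Path from root to F: C -> A -> F
Depth = number of edges = 2

Answer: 2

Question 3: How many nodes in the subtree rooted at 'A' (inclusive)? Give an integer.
Subtree rooted at A contains: A, F
Count = 2

Answer: 2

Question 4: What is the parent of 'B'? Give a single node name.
Answer: E

Derivation:
Scan adjacency: B appears as child of E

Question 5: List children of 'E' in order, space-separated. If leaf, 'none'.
Answer: B

Derivation:
Node E's children (from adjacency): B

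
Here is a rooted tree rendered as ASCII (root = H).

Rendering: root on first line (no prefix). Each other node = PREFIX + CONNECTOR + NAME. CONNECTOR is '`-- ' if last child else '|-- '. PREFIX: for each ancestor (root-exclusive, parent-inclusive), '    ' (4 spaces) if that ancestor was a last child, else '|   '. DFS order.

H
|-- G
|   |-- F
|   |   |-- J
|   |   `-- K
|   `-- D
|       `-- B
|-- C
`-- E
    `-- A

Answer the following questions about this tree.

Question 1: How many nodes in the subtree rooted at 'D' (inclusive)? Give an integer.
Answer: 2

Derivation:
Subtree rooted at D contains: B, D
Count = 2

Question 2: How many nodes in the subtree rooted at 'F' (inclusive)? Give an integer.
Subtree rooted at F contains: F, J, K
Count = 3

Answer: 3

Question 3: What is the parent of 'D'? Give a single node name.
Scan adjacency: D appears as child of G

Answer: G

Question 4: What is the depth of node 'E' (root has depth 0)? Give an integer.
Answer: 1

Derivation:
Path from root to E: H -> E
Depth = number of edges = 1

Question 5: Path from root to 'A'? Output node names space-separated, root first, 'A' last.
Walk down from root: H -> E -> A

Answer: H E A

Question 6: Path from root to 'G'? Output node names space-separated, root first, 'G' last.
Walk down from root: H -> G

Answer: H G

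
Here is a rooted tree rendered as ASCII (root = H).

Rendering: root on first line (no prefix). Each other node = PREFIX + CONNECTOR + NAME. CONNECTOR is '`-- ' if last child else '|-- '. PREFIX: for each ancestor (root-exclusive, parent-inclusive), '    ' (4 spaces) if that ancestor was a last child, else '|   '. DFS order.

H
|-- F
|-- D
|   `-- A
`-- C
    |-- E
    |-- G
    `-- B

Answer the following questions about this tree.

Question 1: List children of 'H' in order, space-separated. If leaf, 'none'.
Answer: F D C

Derivation:
Node H's children (from adjacency): F, D, C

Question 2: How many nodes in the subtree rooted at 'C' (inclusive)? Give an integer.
Answer: 4

Derivation:
Subtree rooted at C contains: B, C, E, G
Count = 4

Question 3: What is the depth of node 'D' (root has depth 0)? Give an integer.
Path from root to D: H -> D
Depth = number of edges = 1

Answer: 1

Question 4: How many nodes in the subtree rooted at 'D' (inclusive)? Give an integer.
Subtree rooted at D contains: A, D
Count = 2

Answer: 2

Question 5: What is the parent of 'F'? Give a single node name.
Answer: H

Derivation:
Scan adjacency: F appears as child of H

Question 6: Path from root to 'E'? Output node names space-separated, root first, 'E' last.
Answer: H C E

Derivation:
Walk down from root: H -> C -> E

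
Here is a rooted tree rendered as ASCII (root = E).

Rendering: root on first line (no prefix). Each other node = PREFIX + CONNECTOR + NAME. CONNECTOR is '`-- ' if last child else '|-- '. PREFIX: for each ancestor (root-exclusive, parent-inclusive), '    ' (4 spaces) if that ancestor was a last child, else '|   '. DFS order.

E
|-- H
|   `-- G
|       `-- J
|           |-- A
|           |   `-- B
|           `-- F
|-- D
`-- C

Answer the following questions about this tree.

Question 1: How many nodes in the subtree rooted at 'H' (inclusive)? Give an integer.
Answer: 6

Derivation:
Subtree rooted at H contains: A, B, F, G, H, J
Count = 6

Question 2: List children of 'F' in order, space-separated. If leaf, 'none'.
Node F's children (from adjacency): (leaf)

Answer: none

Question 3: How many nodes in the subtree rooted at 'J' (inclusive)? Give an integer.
Subtree rooted at J contains: A, B, F, J
Count = 4

Answer: 4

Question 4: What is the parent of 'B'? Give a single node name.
Scan adjacency: B appears as child of A

Answer: A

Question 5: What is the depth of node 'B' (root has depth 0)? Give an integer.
Answer: 5

Derivation:
Path from root to B: E -> H -> G -> J -> A -> B
Depth = number of edges = 5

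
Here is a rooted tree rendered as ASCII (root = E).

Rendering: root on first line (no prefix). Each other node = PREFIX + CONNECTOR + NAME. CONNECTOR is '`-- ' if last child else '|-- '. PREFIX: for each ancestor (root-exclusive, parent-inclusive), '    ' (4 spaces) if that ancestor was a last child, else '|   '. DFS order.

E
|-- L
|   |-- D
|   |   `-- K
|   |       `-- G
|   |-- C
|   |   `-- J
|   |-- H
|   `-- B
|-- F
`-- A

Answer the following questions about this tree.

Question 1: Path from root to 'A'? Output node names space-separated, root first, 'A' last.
Answer: E A

Derivation:
Walk down from root: E -> A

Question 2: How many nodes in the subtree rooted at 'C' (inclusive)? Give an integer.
Subtree rooted at C contains: C, J
Count = 2

Answer: 2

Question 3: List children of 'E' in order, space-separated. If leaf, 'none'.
Node E's children (from adjacency): L, F, A

Answer: L F A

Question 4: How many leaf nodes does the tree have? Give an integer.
Answer: 6

Derivation:
Leaves (nodes with no children): A, B, F, G, H, J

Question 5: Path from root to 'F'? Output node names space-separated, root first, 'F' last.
Answer: E F

Derivation:
Walk down from root: E -> F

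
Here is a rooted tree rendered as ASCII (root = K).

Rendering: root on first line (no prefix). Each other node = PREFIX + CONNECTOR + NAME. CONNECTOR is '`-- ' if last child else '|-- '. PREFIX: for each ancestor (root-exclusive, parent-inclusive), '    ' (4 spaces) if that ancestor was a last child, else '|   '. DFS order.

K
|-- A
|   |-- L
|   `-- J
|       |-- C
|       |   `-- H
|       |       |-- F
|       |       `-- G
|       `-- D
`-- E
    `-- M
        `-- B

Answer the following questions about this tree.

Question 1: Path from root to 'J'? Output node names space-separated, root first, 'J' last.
Answer: K A J

Derivation:
Walk down from root: K -> A -> J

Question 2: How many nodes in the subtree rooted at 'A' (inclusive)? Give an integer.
Answer: 8

Derivation:
Subtree rooted at A contains: A, C, D, F, G, H, J, L
Count = 8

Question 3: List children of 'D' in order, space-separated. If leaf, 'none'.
Answer: none

Derivation:
Node D's children (from adjacency): (leaf)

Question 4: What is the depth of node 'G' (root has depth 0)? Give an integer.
Path from root to G: K -> A -> J -> C -> H -> G
Depth = number of edges = 5

Answer: 5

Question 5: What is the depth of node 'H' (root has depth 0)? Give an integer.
Path from root to H: K -> A -> J -> C -> H
Depth = number of edges = 4

Answer: 4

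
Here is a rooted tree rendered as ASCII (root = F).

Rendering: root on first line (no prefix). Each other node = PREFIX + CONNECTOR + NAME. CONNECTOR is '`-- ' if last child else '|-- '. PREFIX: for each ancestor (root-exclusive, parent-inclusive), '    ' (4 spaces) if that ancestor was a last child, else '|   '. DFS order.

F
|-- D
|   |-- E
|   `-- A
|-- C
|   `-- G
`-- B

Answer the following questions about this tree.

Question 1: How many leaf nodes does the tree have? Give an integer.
Leaves (nodes with no children): A, B, E, G

Answer: 4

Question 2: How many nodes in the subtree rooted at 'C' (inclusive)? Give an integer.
Answer: 2

Derivation:
Subtree rooted at C contains: C, G
Count = 2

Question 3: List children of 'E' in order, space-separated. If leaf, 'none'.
Node E's children (from adjacency): (leaf)

Answer: none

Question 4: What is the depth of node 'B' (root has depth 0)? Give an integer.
Path from root to B: F -> B
Depth = number of edges = 1

Answer: 1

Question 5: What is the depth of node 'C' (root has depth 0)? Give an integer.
Path from root to C: F -> C
Depth = number of edges = 1

Answer: 1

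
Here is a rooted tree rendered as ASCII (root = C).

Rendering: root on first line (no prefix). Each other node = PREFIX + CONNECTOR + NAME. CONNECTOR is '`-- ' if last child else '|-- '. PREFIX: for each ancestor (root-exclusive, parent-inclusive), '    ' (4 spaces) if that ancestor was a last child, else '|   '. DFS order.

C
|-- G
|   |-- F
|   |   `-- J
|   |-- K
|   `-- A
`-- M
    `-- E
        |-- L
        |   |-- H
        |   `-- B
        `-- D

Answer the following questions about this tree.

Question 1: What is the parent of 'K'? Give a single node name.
Scan adjacency: K appears as child of G

Answer: G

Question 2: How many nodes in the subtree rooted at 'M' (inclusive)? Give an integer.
Subtree rooted at M contains: B, D, E, H, L, M
Count = 6

Answer: 6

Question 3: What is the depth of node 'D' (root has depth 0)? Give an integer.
Path from root to D: C -> M -> E -> D
Depth = number of edges = 3

Answer: 3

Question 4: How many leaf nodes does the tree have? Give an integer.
Answer: 6

Derivation:
Leaves (nodes with no children): A, B, D, H, J, K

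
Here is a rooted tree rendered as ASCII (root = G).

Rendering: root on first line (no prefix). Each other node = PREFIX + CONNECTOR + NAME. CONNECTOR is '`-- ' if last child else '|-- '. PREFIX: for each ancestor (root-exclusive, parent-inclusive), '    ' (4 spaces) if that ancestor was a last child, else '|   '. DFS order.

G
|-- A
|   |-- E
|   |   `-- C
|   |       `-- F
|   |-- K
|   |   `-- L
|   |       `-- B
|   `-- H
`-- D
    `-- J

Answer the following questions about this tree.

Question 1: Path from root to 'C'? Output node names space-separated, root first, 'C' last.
Answer: G A E C

Derivation:
Walk down from root: G -> A -> E -> C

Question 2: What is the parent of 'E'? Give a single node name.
Scan adjacency: E appears as child of A

Answer: A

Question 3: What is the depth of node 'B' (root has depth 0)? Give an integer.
Answer: 4

Derivation:
Path from root to B: G -> A -> K -> L -> B
Depth = number of edges = 4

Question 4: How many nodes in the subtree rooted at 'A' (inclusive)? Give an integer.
Subtree rooted at A contains: A, B, C, E, F, H, K, L
Count = 8

Answer: 8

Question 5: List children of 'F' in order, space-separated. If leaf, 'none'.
Answer: none

Derivation:
Node F's children (from adjacency): (leaf)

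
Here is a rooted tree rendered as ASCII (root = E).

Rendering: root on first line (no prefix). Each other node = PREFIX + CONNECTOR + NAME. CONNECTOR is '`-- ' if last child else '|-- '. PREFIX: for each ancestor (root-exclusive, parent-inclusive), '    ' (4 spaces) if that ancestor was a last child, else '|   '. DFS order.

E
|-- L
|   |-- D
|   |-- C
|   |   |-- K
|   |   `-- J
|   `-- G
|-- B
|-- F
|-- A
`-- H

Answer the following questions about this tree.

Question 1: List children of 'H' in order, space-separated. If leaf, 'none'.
Node H's children (from adjacency): (leaf)

Answer: none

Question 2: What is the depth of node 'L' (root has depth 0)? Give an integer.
Path from root to L: E -> L
Depth = number of edges = 1

Answer: 1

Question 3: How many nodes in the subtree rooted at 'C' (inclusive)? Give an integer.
Subtree rooted at C contains: C, J, K
Count = 3

Answer: 3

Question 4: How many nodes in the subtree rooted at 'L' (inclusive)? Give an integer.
Answer: 6

Derivation:
Subtree rooted at L contains: C, D, G, J, K, L
Count = 6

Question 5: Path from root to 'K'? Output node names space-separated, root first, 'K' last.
Walk down from root: E -> L -> C -> K

Answer: E L C K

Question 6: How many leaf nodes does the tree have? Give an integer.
Answer: 8

Derivation:
Leaves (nodes with no children): A, B, D, F, G, H, J, K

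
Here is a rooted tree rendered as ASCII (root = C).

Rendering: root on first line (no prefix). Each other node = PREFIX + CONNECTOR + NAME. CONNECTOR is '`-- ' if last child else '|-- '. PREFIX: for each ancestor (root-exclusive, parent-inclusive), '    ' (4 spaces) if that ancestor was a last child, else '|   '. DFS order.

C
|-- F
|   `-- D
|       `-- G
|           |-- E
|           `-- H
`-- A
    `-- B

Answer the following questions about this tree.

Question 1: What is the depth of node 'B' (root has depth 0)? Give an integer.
Path from root to B: C -> A -> B
Depth = number of edges = 2

Answer: 2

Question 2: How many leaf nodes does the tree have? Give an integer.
Answer: 3

Derivation:
Leaves (nodes with no children): B, E, H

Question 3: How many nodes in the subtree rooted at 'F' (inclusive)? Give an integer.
Subtree rooted at F contains: D, E, F, G, H
Count = 5

Answer: 5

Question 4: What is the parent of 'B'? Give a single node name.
Answer: A

Derivation:
Scan adjacency: B appears as child of A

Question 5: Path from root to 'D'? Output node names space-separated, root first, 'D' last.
Answer: C F D

Derivation:
Walk down from root: C -> F -> D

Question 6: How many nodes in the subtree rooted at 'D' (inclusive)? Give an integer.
Answer: 4

Derivation:
Subtree rooted at D contains: D, E, G, H
Count = 4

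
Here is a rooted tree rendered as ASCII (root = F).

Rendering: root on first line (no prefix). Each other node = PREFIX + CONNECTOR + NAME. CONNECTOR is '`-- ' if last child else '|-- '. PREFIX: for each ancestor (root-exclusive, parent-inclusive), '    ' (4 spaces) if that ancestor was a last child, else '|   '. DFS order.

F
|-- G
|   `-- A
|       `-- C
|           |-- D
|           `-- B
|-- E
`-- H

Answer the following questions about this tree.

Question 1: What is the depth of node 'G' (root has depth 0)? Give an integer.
Path from root to G: F -> G
Depth = number of edges = 1

Answer: 1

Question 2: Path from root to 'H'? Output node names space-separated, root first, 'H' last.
Answer: F H

Derivation:
Walk down from root: F -> H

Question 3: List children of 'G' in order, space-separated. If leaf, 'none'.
Node G's children (from adjacency): A

Answer: A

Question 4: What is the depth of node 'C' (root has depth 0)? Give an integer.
Path from root to C: F -> G -> A -> C
Depth = number of edges = 3

Answer: 3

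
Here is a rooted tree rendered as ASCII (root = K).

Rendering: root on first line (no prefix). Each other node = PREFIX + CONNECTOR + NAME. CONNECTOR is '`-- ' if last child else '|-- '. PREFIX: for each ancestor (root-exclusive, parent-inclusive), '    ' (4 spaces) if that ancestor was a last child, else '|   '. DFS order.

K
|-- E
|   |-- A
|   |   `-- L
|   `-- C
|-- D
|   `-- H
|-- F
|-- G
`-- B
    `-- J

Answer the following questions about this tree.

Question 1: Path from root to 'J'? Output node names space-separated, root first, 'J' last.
Answer: K B J

Derivation:
Walk down from root: K -> B -> J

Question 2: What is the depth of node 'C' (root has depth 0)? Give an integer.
Path from root to C: K -> E -> C
Depth = number of edges = 2

Answer: 2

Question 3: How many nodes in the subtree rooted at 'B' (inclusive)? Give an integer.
Answer: 2

Derivation:
Subtree rooted at B contains: B, J
Count = 2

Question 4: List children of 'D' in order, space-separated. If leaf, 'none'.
Answer: H

Derivation:
Node D's children (from adjacency): H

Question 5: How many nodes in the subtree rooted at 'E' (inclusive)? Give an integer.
Answer: 4

Derivation:
Subtree rooted at E contains: A, C, E, L
Count = 4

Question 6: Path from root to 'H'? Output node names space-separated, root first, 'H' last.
Walk down from root: K -> D -> H

Answer: K D H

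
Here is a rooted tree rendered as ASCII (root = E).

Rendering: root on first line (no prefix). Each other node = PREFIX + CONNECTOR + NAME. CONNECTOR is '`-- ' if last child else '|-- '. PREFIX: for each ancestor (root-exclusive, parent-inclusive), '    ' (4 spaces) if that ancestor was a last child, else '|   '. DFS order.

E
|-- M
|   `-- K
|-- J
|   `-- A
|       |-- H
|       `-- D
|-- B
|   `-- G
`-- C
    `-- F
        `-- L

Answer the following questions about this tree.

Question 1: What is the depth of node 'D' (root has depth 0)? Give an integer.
Answer: 3

Derivation:
Path from root to D: E -> J -> A -> D
Depth = number of edges = 3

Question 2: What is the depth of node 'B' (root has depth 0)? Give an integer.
Path from root to B: E -> B
Depth = number of edges = 1

Answer: 1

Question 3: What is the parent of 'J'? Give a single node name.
Answer: E

Derivation:
Scan adjacency: J appears as child of E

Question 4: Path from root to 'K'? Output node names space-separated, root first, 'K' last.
Walk down from root: E -> M -> K

Answer: E M K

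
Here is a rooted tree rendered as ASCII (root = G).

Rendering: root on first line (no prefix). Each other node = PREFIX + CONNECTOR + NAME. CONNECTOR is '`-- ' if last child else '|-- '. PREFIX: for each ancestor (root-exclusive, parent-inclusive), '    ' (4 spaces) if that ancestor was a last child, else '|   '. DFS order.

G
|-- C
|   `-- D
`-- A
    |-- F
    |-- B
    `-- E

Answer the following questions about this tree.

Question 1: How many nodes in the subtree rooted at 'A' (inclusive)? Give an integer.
Answer: 4

Derivation:
Subtree rooted at A contains: A, B, E, F
Count = 4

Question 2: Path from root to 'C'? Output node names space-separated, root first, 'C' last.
Walk down from root: G -> C

Answer: G C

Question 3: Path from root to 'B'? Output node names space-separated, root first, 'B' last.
Answer: G A B

Derivation:
Walk down from root: G -> A -> B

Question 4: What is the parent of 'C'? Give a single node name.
Answer: G

Derivation:
Scan adjacency: C appears as child of G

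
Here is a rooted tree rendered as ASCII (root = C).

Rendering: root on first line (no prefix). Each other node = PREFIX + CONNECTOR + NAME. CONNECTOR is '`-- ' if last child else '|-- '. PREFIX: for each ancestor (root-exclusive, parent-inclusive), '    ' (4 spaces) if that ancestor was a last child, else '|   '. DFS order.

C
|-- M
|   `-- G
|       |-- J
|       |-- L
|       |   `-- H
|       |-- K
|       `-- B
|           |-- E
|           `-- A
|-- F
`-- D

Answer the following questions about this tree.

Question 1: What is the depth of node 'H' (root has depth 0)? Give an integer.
Path from root to H: C -> M -> G -> L -> H
Depth = number of edges = 4

Answer: 4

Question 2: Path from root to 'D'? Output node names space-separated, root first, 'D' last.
Walk down from root: C -> D

Answer: C D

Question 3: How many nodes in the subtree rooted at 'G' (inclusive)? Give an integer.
Subtree rooted at G contains: A, B, E, G, H, J, K, L
Count = 8

Answer: 8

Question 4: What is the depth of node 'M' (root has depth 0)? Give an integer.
Answer: 1

Derivation:
Path from root to M: C -> M
Depth = number of edges = 1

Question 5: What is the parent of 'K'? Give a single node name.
Answer: G

Derivation:
Scan adjacency: K appears as child of G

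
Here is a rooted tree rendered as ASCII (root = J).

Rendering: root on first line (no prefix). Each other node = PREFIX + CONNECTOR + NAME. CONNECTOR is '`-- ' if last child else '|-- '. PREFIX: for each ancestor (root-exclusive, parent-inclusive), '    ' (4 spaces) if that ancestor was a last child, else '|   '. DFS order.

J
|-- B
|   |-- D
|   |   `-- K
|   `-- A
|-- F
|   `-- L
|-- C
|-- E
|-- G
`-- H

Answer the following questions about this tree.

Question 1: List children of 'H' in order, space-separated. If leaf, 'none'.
Node H's children (from adjacency): (leaf)

Answer: none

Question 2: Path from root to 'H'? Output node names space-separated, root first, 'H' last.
Walk down from root: J -> H

Answer: J H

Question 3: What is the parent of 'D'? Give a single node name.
Answer: B

Derivation:
Scan adjacency: D appears as child of B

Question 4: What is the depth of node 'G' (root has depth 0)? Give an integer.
Path from root to G: J -> G
Depth = number of edges = 1

Answer: 1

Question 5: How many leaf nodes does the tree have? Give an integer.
Leaves (nodes with no children): A, C, E, G, H, K, L

Answer: 7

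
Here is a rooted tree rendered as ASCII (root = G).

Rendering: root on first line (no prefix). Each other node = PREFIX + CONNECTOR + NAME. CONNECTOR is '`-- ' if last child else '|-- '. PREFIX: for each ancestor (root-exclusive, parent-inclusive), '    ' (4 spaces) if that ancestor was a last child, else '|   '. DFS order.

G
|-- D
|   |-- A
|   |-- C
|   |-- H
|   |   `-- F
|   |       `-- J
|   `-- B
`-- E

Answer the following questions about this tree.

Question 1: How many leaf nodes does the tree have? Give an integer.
Answer: 5

Derivation:
Leaves (nodes with no children): A, B, C, E, J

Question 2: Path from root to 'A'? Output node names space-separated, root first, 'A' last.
Answer: G D A

Derivation:
Walk down from root: G -> D -> A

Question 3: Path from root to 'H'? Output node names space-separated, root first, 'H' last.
Walk down from root: G -> D -> H

Answer: G D H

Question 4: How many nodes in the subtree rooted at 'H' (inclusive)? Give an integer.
Subtree rooted at H contains: F, H, J
Count = 3

Answer: 3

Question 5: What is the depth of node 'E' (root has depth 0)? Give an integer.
Path from root to E: G -> E
Depth = number of edges = 1

Answer: 1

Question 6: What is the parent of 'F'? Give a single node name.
Answer: H

Derivation:
Scan adjacency: F appears as child of H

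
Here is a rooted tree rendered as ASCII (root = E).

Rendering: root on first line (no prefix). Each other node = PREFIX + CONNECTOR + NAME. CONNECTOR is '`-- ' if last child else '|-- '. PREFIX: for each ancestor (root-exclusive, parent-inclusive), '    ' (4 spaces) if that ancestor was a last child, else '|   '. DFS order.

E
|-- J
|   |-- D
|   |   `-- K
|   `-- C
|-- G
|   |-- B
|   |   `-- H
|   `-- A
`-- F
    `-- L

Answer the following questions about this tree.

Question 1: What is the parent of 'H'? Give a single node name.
Scan adjacency: H appears as child of B

Answer: B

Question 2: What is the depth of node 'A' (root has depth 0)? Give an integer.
Path from root to A: E -> G -> A
Depth = number of edges = 2

Answer: 2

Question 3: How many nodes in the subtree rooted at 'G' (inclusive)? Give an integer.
Subtree rooted at G contains: A, B, G, H
Count = 4

Answer: 4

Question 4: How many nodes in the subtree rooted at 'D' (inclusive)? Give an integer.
Answer: 2

Derivation:
Subtree rooted at D contains: D, K
Count = 2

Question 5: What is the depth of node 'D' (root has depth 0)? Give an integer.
Answer: 2

Derivation:
Path from root to D: E -> J -> D
Depth = number of edges = 2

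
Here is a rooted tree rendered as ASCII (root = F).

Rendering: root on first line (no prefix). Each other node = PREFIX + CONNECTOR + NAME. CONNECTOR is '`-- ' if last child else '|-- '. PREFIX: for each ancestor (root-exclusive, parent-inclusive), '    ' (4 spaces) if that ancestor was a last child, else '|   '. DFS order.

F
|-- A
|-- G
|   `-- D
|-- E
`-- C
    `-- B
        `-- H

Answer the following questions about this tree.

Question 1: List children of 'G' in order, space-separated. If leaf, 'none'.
Node G's children (from adjacency): D

Answer: D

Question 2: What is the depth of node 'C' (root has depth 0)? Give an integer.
Path from root to C: F -> C
Depth = number of edges = 1

Answer: 1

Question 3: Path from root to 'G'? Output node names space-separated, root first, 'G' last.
Answer: F G

Derivation:
Walk down from root: F -> G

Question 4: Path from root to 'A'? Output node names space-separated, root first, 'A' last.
Answer: F A

Derivation:
Walk down from root: F -> A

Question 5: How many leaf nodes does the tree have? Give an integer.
Leaves (nodes with no children): A, D, E, H

Answer: 4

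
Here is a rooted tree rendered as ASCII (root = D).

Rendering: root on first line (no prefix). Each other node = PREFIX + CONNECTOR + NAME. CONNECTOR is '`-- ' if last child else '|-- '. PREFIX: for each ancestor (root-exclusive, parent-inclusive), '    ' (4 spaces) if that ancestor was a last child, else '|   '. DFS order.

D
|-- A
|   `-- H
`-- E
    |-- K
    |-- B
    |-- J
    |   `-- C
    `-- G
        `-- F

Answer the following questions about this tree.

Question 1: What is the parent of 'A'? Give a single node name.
Scan adjacency: A appears as child of D

Answer: D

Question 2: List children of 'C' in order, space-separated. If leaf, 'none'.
Node C's children (from adjacency): (leaf)

Answer: none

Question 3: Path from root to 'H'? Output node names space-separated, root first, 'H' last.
Walk down from root: D -> A -> H

Answer: D A H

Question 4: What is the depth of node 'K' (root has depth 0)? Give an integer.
Answer: 2

Derivation:
Path from root to K: D -> E -> K
Depth = number of edges = 2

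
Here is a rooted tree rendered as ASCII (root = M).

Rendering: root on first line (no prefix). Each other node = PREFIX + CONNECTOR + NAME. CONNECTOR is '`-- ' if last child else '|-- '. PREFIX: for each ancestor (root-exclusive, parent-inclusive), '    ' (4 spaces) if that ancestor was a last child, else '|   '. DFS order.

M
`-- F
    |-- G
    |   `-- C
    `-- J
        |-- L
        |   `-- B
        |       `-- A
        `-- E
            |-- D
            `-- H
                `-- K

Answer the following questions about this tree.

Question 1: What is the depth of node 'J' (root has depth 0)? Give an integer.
Answer: 2

Derivation:
Path from root to J: M -> F -> J
Depth = number of edges = 2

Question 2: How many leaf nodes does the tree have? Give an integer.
Leaves (nodes with no children): A, C, D, K

Answer: 4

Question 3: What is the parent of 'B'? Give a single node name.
Answer: L

Derivation:
Scan adjacency: B appears as child of L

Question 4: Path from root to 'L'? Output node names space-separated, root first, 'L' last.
Walk down from root: M -> F -> J -> L

Answer: M F J L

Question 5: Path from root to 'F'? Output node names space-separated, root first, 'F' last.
Walk down from root: M -> F

Answer: M F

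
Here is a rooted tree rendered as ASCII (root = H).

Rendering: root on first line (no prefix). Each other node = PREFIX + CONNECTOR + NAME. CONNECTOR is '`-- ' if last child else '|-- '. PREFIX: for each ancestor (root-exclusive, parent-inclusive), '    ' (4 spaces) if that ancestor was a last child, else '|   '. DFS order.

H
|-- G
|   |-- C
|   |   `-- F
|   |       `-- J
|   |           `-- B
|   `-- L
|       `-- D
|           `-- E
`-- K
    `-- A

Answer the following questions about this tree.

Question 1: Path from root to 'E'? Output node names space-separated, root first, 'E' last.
Answer: H G L D E

Derivation:
Walk down from root: H -> G -> L -> D -> E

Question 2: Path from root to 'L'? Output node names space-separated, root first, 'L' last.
Walk down from root: H -> G -> L

Answer: H G L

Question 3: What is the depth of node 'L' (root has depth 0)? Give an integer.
Answer: 2

Derivation:
Path from root to L: H -> G -> L
Depth = number of edges = 2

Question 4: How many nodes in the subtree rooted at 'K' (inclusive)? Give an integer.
Subtree rooted at K contains: A, K
Count = 2

Answer: 2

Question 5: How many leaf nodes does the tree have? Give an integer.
Leaves (nodes with no children): A, B, E

Answer: 3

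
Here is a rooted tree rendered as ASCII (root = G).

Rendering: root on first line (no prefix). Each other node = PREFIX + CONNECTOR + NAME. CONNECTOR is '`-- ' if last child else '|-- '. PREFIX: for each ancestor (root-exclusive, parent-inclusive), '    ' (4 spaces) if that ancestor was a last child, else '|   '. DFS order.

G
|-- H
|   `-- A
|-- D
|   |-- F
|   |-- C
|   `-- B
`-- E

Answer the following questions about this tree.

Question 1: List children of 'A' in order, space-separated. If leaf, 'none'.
Node A's children (from adjacency): (leaf)

Answer: none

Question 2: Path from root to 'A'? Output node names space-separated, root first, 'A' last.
Answer: G H A

Derivation:
Walk down from root: G -> H -> A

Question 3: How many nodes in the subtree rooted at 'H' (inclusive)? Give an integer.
Answer: 2

Derivation:
Subtree rooted at H contains: A, H
Count = 2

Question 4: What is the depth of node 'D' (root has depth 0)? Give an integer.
Answer: 1

Derivation:
Path from root to D: G -> D
Depth = number of edges = 1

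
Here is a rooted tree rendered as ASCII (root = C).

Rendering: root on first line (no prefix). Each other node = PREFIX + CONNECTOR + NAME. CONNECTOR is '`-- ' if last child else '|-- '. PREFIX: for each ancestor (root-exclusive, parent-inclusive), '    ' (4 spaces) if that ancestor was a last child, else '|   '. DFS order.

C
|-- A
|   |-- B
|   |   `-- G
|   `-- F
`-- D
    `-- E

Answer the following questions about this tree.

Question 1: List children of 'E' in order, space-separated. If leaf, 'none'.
Node E's children (from adjacency): (leaf)

Answer: none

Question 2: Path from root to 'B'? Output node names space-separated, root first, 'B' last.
Answer: C A B

Derivation:
Walk down from root: C -> A -> B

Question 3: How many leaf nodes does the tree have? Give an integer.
Leaves (nodes with no children): E, F, G

Answer: 3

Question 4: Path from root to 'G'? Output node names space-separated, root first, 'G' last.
Answer: C A B G

Derivation:
Walk down from root: C -> A -> B -> G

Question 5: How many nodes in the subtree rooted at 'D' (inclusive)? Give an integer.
Subtree rooted at D contains: D, E
Count = 2

Answer: 2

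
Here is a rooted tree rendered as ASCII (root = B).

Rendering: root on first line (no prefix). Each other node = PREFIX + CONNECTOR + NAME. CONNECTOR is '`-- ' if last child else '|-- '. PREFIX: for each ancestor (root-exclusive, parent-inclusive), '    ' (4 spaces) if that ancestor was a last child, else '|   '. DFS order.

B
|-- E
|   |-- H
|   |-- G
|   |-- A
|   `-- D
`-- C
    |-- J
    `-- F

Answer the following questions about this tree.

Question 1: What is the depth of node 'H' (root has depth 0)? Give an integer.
Answer: 2

Derivation:
Path from root to H: B -> E -> H
Depth = number of edges = 2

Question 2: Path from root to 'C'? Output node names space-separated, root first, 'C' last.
Walk down from root: B -> C

Answer: B C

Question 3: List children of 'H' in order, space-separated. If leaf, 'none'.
Node H's children (from adjacency): (leaf)

Answer: none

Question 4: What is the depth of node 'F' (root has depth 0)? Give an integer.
Answer: 2

Derivation:
Path from root to F: B -> C -> F
Depth = number of edges = 2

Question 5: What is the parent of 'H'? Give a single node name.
Scan adjacency: H appears as child of E

Answer: E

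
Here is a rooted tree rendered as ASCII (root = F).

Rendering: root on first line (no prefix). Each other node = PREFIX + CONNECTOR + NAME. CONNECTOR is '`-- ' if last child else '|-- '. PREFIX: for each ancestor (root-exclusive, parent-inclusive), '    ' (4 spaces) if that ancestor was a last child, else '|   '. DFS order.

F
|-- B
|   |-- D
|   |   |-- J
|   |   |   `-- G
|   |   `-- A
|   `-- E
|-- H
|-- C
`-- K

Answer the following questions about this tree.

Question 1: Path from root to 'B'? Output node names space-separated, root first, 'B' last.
Answer: F B

Derivation:
Walk down from root: F -> B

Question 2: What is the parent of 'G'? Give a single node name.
Scan adjacency: G appears as child of J

Answer: J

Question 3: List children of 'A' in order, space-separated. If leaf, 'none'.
Node A's children (from adjacency): (leaf)

Answer: none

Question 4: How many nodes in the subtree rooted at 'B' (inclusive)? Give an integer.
Answer: 6

Derivation:
Subtree rooted at B contains: A, B, D, E, G, J
Count = 6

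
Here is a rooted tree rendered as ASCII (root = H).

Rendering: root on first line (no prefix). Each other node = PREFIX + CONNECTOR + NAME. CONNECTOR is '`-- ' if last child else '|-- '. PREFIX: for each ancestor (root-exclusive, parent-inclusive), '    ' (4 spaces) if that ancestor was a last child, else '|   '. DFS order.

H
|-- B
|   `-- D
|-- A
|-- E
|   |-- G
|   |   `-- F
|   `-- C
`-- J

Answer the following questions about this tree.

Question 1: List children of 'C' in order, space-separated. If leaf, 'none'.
Answer: none

Derivation:
Node C's children (from adjacency): (leaf)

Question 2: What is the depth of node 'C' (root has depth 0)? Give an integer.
Path from root to C: H -> E -> C
Depth = number of edges = 2

Answer: 2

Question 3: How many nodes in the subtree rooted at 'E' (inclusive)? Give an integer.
Answer: 4

Derivation:
Subtree rooted at E contains: C, E, F, G
Count = 4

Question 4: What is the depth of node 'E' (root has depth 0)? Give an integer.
Answer: 1

Derivation:
Path from root to E: H -> E
Depth = number of edges = 1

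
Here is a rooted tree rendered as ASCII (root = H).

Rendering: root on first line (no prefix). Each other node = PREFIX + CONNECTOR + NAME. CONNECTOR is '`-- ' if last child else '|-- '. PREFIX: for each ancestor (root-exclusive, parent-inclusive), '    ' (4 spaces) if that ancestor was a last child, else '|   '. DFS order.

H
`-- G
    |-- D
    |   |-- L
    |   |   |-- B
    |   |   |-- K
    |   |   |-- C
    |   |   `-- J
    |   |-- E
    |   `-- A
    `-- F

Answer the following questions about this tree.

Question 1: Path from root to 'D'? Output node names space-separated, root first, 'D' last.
Answer: H G D

Derivation:
Walk down from root: H -> G -> D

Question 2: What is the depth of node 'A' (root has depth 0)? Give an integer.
Path from root to A: H -> G -> D -> A
Depth = number of edges = 3

Answer: 3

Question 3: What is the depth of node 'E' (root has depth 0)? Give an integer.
Path from root to E: H -> G -> D -> E
Depth = number of edges = 3

Answer: 3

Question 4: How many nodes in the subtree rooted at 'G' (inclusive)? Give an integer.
Answer: 10

Derivation:
Subtree rooted at G contains: A, B, C, D, E, F, G, J, K, L
Count = 10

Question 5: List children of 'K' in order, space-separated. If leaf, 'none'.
Node K's children (from adjacency): (leaf)

Answer: none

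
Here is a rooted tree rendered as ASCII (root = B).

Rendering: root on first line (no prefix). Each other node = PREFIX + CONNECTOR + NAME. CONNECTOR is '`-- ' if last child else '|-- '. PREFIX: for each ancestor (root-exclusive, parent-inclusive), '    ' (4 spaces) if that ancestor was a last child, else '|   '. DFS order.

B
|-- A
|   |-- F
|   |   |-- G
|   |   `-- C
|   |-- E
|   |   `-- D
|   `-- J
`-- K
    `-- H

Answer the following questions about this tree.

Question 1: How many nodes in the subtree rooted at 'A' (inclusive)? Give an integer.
Answer: 7

Derivation:
Subtree rooted at A contains: A, C, D, E, F, G, J
Count = 7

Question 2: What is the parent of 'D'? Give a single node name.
Scan adjacency: D appears as child of E

Answer: E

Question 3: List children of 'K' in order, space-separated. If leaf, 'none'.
Answer: H

Derivation:
Node K's children (from adjacency): H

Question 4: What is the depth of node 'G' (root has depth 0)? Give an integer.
Path from root to G: B -> A -> F -> G
Depth = number of edges = 3

Answer: 3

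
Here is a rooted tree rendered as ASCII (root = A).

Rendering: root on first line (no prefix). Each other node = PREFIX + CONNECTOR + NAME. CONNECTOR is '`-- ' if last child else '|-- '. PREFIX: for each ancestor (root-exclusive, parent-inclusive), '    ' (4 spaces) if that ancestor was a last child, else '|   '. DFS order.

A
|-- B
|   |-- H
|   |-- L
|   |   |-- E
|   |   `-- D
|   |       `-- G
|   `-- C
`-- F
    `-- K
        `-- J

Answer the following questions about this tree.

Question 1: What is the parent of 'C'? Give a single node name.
Answer: B

Derivation:
Scan adjacency: C appears as child of B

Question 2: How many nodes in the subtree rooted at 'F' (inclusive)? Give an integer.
Answer: 3

Derivation:
Subtree rooted at F contains: F, J, K
Count = 3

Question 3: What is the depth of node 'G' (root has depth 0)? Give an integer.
Path from root to G: A -> B -> L -> D -> G
Depth = number of edges = 4

Answer: 4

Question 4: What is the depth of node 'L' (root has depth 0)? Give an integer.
Answer: 2

Derivation:
Path from root to L: A -> B -> L
Depth = number of edges = 2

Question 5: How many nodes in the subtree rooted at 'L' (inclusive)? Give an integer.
Subtree rooted at L contains: D, E, G, L
Count = 4

Answer: 4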